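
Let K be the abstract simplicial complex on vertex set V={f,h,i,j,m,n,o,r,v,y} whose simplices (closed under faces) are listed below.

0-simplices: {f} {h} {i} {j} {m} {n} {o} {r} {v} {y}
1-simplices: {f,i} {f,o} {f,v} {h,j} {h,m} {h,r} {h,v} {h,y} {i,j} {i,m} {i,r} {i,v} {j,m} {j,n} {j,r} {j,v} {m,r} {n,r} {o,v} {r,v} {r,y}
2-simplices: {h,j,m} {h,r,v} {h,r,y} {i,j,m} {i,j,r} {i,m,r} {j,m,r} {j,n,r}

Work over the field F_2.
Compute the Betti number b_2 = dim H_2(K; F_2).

b_2=1

n_0=10 n_1=21 n_2=8  [Z2]
∂1: piv[fi,fo,fv,hj,hm,hr,hv,hy,jn] rk=9  ker:ij,im,ir,iv,jm,jr,jv,mr,nr,ov,rv,ry
∂2: piv[hjm,hrv,hry,ijm,ijr,imr,jnr] rk=7  ker:jmr
b_2=(8−7)−0=1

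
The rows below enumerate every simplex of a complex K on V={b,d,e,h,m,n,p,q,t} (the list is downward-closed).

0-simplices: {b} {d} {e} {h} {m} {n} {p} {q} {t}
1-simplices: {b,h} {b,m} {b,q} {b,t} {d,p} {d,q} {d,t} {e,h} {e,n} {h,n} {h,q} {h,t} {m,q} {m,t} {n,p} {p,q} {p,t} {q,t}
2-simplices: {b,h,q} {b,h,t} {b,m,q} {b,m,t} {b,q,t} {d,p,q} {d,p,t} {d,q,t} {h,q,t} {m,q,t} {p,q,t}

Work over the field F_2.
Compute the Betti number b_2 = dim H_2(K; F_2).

b_2=3

n_0=9 n_1=18 n_2=11  [Z2]
∂1: piv[bh,bm,bq,bt,dp,dq,eh,en] rk=8  ker:dt,hn,hq,ht,mq,mt,np,pq,pt,qt
∂2: piv[bhq,bht,bmq,bmt,bqt,dpq,dpt,dqt] rk=8  ker:hqt,mqt,pqt
b_2=(11−8)−0=3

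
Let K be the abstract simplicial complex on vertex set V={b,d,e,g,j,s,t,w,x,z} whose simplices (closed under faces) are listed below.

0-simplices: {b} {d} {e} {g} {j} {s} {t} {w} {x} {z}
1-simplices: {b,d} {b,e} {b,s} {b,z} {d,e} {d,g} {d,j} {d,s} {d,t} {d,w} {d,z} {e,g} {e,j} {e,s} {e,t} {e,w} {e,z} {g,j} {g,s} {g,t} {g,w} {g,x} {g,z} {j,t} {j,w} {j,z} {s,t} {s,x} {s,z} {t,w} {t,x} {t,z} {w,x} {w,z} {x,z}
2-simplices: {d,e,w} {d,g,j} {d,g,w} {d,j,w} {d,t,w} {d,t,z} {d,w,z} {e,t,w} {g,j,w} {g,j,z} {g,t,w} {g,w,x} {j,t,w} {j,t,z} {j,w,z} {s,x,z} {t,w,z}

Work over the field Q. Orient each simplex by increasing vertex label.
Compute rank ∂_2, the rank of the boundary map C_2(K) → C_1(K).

rank∂_2=14

n_0=10 n_1=35 n_2=17  [Q]
∂1: piv[bd,be,bs,bz,dg,dj,dt,dw,gx] rk=9  ker:de,ds,dz,eg,ej,es,et,ew,ez,gj,gs,gt,gw,gz,jt,jw,jz,st,sx,sz,tw,tx,tz,wx,wz,xz
∂2: piv[dew,dgj,dgw,djw,dtw,dtz,dwz,etw,gjz,gtw,gwx,jtw,jtz,sxz] rk=14  ker:gjw,jwz,twz
rk∂_2=14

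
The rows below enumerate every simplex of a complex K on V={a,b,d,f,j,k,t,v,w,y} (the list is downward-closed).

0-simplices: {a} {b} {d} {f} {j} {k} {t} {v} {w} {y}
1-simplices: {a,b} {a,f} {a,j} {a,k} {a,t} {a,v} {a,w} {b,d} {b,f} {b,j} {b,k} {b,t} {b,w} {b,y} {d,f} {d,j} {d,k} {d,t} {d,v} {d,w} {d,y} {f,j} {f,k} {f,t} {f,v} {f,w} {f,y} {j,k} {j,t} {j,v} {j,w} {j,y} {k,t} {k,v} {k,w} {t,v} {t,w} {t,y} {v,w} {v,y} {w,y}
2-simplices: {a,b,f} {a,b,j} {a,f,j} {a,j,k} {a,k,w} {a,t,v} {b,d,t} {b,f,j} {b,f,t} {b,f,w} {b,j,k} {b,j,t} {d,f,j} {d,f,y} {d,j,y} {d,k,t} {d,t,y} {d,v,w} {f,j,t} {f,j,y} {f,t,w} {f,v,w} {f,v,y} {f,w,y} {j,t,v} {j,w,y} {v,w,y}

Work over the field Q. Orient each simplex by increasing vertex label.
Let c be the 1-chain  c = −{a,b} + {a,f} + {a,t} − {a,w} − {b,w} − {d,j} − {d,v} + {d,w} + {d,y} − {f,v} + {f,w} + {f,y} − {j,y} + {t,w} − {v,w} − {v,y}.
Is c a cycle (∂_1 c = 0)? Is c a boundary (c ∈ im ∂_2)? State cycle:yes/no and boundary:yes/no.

cycle:yes boundary:no

n_0=10 n_1=41 n_2=27  [Q]
∂1: piv[ab,af,aj,ak,at,av,aw,bd,by] rk=9  ker:bf,bj,bk,bt,bw,df,dj,dk,dt,dv,dw,dy,fj,fk,ft,fv,fw,fy,jk,jt,jv,jw,jy,kt,kv,kw,tv,tw,ty,vw,vy,wy
∂2: piv[abf,abj,afj,ajk,akw,atv,bdt,bft,bfw,bjk,bjt,dfj,dfy,djy,dkt,dty,dvw,ftw,fvw,fvy,fwy,jtv,jwy] rk=23  ker:bfj,fjt,fjy,vwy
∂1c = 0
c vs im∂2: residual ≠ 0 ⇒ not boundary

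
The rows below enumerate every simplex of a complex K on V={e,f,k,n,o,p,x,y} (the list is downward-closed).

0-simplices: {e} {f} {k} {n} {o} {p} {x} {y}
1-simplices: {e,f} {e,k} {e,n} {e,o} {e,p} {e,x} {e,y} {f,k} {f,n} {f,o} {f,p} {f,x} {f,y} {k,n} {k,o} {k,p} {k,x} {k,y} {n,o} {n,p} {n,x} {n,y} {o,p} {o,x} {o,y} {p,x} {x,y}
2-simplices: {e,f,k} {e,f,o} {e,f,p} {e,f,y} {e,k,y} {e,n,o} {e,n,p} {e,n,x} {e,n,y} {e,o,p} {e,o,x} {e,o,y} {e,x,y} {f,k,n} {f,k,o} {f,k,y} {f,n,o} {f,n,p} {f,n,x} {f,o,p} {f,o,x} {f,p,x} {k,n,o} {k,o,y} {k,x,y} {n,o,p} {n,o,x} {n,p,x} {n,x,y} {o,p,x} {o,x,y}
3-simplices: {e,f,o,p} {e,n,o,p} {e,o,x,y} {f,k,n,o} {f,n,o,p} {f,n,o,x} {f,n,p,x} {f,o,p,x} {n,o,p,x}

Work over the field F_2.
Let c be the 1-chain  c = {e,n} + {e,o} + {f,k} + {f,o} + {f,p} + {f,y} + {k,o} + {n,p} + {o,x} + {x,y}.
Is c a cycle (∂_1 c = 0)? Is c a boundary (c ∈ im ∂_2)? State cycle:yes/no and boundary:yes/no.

cycle:yes boundary:yes

n_0=8 n_1=27 n_2=31 n_3=9  [Z2]
∂1: piv[ef,ek,en,eo,ep,ex,ey] rk=7  ker:fk,fn,fo,fp,fx,fy,kn,ko,kp,kx,ky,no,np,nx,ny,op,ox,oy,px,xy
∂2: piv[efk,efo,efp,efy,eky,eno,enp,enx,eny,eop,eox,eoy,exy,fkn,fko,fno,fnx,fpx,kxy] rk=19  ker:fky,fnp,fop,fox,kno,koy,nop,nox,npx,nxy,opx,oxy
∂3: piv[efop,enop,eoxy,fkno,fnop,fnox,fnpx,fopx] rk=8  ker:nopx
∂1c = 0
c vs im∂2: reduces to 0 ⇒ boundary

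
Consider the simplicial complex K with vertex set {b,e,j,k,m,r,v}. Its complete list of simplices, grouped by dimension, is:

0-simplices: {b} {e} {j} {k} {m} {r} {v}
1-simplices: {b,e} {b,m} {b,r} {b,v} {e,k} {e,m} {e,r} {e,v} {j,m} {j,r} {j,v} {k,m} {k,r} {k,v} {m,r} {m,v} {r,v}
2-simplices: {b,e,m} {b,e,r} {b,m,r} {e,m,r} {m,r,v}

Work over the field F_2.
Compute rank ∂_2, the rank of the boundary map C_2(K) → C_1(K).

n_0=7 n_1=17 n_2=5  [Z2]
∂1: piv[be,bm,br,bv,ek,jm] rk=6  ker:em,er,ev,jr,jv,km,kr,kv,mr,mv,rv
∂2: piv[bem,ber,bmr,mrv] rk=4  ker:emr
rk∂_2=4

rank∂_2=4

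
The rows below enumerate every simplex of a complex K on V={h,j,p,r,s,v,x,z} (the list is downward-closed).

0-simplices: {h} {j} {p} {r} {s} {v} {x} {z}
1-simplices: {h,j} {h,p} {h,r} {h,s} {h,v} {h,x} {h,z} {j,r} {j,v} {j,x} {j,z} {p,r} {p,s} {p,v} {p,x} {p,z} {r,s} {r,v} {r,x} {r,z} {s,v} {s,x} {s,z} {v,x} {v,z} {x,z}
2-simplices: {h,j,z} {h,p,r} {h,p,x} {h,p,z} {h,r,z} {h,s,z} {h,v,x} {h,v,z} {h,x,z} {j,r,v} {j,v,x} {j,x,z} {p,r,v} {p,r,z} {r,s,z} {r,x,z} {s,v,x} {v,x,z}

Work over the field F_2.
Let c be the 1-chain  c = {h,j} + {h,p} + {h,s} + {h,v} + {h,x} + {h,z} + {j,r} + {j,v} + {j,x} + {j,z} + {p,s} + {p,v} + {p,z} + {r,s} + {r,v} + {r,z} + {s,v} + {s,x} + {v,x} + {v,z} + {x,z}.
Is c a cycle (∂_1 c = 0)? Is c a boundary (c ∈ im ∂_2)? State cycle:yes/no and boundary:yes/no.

cycle:no boundary:no

n_0=8 n_1=26 n_2=18  [Z2]
∂1: piv[hj,hp,hr,hs,hv,hx,hz] rk=7  ker:jr,jv,jx,jz,pr,ps,pv,px,pz,rs,rv,rx,rz,sv,sx,sz,vx,vz,xz
∂2: piv[hjz,hpr,hpx,hpz,hrz,hsz,hvx,hvz,hxz,jrv,jvx,jxz,prv,rsz,rxz,svx] rk=16  ker:prz,vxz
∂1c = {j} + {s} + {v} + {x}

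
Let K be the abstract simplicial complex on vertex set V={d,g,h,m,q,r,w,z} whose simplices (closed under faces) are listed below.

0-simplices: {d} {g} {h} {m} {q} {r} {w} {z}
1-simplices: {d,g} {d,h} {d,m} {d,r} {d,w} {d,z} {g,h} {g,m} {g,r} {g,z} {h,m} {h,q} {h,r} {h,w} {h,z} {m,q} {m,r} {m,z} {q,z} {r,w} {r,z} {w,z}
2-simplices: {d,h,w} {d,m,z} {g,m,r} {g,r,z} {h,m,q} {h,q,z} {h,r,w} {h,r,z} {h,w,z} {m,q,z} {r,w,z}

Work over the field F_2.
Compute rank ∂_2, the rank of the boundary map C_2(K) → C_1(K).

n_0=8 n_1=22 n_2=11  [Z2]
∂1: piv[dg,dh,dm,dr,dw,dz,hq] rk=7  ker:gh,gm,gr,gz,hm,hr,hw,hz,mq,mr,mz,qz,rw,rz,wz
∂2: piv[dhw,dmz,gmr,grz,hmq,hqz,hrw,hrz,hwz,mqz] rk=10  ker:rwz
rk∂_2=10

rank∂_2=10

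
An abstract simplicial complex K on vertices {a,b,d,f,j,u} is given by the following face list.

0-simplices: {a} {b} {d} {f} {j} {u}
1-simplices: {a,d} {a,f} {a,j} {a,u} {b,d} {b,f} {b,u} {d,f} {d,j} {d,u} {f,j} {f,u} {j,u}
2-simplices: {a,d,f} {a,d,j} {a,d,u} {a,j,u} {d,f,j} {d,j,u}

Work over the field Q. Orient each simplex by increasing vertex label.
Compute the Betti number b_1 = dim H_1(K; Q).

n_0=6 n_1=13 n_2=6  [Q]
∂1: piv[ad,af,aj,au,bd] rk=5  ker:bf,bu,df,dj,du,fj,fu,ju
∂2: piv[adf,adj,adu,aju,dfj] rk=5  ker:dju
b_1=(13−5)−5=3

b_1=3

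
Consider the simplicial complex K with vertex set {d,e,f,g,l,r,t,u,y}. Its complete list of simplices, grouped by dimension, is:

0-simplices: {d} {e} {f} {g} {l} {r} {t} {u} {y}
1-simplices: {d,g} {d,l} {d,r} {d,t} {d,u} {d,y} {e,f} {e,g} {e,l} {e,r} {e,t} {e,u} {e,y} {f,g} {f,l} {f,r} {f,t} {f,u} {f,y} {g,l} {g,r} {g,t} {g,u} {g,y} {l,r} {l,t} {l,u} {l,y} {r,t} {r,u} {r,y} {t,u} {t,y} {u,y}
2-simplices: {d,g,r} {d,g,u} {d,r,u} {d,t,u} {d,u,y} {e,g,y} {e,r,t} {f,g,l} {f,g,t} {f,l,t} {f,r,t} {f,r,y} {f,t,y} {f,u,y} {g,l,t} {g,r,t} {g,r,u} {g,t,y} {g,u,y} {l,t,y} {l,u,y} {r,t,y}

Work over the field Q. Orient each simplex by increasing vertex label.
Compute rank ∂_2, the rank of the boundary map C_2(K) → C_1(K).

n_0=9 n_1=34 n_2=22  [Q]
∂1: piv[dg,dl,dr,dt,du,dy,ef,eg] rk=8  ker:el,er,et,eu,ey,fg,fl,fr,ft,fu,fy,gl,gr,gt,gu,gy,lr,lt,lu,ly,rt,ru,ry,tu,ty,uy
∂2: piv[dgr,dgu,dru,dtu,duy,egy,ert,fgl,fgt,flt,frt,fry,fty,fuy,grt,gty,guy,lty,luy] rk=19  ker:glt,gru,rty
rk∂_2=19

rank∂_2=19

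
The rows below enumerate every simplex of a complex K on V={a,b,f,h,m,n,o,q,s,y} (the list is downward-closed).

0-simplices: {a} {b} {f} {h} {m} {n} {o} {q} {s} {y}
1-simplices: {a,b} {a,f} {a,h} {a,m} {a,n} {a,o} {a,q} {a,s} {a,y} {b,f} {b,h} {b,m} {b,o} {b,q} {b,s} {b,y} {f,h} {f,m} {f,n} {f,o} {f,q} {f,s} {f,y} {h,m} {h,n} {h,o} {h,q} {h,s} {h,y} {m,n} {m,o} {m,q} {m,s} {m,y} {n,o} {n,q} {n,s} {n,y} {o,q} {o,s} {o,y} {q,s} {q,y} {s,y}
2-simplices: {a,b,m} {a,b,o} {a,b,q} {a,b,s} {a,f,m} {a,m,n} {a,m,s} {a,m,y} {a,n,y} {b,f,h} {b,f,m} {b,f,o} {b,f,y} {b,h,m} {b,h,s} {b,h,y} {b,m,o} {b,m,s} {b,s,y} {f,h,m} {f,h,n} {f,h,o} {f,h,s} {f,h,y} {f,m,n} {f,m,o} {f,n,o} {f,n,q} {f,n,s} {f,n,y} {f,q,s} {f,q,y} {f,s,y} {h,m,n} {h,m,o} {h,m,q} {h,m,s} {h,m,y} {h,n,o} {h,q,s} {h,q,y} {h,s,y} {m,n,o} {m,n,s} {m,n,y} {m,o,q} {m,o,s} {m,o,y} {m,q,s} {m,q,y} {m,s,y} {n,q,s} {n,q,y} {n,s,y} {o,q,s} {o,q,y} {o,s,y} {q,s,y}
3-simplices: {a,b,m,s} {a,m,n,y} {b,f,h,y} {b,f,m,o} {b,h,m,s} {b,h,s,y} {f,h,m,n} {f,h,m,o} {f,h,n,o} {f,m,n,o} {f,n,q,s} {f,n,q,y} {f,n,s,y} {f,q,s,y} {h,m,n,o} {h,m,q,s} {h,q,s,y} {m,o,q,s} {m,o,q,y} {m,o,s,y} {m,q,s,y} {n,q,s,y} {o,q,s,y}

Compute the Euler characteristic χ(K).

χ(K)=1

n_0=10 n_1=44 n_2=58 n_3=23
χ=+10−44+58−23=1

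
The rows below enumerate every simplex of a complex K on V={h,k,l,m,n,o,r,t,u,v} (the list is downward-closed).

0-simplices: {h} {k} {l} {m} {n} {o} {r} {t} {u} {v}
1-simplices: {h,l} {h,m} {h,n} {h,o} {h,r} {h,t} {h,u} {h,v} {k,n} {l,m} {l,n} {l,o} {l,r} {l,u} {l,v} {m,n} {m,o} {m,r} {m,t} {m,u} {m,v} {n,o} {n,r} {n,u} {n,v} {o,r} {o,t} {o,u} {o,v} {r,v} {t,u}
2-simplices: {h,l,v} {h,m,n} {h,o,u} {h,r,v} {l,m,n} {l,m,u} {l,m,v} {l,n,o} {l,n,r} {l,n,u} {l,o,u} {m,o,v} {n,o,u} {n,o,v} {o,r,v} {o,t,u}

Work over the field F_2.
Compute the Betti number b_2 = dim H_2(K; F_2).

n_0=10 n_1=31 n_2=16  [Z2]
∂1: piv[hl,hm,hn,ho,hr,ht,hu,hv,kn] rk=9  ker:lm,ln,lo,lr,lu,lv,mn,mo,mr,mt,mu,mv,no,nr,nu,nv,or,ot,ou,ov,rv,tu
∂2: piv[hlv,hmn,hou,hrv,lmn,lmu,lmv,lno,lnr,lnu,lou,mov,nov,orv,otu] rk=15  ker:nou
b_2=(16−15)−0=1

b_2=1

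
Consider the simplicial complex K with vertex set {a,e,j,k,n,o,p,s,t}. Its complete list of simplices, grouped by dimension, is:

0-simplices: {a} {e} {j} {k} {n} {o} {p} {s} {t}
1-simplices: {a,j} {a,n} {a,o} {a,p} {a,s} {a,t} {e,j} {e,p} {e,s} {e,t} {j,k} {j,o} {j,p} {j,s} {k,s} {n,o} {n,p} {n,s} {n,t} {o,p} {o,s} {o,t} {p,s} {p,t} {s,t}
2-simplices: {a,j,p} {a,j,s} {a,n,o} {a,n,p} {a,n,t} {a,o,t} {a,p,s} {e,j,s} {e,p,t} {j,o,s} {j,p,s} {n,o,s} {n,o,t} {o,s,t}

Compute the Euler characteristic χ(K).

n_0=9 n_1=25 n_2=14
χ=+9−25+14=-2

χ(K)=-2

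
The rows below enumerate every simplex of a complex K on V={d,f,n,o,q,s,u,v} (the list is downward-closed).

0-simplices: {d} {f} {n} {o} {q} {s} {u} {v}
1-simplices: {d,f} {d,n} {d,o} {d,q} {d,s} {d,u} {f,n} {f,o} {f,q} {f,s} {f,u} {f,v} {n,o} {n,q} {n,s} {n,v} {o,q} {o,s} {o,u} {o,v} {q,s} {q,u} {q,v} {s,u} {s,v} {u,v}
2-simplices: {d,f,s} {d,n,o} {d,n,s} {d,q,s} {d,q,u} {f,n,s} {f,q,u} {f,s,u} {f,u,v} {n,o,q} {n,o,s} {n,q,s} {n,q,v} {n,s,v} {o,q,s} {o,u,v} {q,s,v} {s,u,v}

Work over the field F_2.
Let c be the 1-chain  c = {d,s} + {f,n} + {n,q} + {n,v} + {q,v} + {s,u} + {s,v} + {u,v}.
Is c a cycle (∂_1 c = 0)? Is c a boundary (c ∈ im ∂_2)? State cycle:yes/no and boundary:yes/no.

n_0=8 n_1=26 n_2=18  [Z2]
∂1: piv[df,dn,do,dq,ds,du,fv] rk=7  ker:fn,fo,fq,fs,fu,no,nq,ns,nv,oq,os,ou,ov,qs,qu,qv,su,sv,uv
∂2: piv[dfs,dno,dns,dqs,dqu,fns,fqu,fsu,fuv,noq,nos,nqs,nqv,nsv,ouv,suv] rk=16  ker:oqs,qsv
∂1c = {d} + {f} + {n} + {s}

cycle:no boundary:no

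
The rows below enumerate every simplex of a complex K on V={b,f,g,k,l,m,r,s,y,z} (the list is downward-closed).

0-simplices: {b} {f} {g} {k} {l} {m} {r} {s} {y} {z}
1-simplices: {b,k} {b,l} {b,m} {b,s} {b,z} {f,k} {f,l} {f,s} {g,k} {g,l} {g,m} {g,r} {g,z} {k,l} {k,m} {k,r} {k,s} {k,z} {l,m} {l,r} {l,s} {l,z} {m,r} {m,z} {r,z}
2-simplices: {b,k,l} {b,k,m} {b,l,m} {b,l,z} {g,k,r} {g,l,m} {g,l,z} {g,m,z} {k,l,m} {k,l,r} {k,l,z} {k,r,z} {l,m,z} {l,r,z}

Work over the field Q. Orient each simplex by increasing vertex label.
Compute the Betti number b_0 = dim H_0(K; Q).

b_0=2

n_0=10 n_1=25 n_2=14  [Q]
∂1: piv[bk,bl,bm,bs,bz,fk,gk,gr] rk=8  ker:fl,fs,gl,gm,gz,kl,km,kr,ks,kz,lm,lr,ls,lz,mr,mz,rz
∂2: piv[bkl,bkm,blm,blz,gkr,glm,glz,gmz,klr,klz,krz] rk=11  ker:klm,lmz,lrz
b_0=(10−0)−8=2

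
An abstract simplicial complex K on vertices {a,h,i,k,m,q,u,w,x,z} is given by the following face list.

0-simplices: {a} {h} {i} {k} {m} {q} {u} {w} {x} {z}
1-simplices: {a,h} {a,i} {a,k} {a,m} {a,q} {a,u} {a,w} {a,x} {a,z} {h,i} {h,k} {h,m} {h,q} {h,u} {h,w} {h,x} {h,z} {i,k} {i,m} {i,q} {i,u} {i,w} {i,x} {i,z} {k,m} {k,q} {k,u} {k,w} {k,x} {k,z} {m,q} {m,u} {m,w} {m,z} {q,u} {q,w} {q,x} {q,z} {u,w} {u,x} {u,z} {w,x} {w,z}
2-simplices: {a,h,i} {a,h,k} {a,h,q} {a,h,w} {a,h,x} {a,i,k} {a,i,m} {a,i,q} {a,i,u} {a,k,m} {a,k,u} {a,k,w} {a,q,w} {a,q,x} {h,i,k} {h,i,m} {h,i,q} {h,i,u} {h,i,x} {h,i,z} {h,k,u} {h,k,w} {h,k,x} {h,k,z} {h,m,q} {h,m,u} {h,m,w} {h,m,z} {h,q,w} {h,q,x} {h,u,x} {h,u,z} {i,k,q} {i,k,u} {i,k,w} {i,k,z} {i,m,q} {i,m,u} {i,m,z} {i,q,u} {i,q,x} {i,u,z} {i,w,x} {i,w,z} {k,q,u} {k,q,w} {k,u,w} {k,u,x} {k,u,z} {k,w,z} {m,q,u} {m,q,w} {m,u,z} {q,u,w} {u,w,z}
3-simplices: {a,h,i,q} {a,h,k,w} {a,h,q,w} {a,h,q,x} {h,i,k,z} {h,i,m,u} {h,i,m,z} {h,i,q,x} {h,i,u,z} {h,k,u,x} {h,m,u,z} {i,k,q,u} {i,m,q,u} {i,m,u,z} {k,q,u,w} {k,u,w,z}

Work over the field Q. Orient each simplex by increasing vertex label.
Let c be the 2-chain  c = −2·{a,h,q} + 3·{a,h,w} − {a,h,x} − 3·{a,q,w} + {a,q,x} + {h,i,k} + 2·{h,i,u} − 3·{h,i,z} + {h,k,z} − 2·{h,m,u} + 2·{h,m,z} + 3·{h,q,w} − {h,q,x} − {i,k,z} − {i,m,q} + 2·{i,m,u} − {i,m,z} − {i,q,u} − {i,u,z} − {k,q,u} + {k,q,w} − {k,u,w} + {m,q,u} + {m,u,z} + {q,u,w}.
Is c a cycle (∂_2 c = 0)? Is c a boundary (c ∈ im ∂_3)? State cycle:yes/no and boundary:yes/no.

n_0=10 n_1=43 n_2=55 n_3=16  [Q]
∂1: piv[ah,ai,ak,am,aq,au,aw,ax,az] rk=9  ker:hi,hk,hm,hq,hu,hw,hx,hz,ik,im,iq,iu,iw,ix,iz,km,kq,ku,kw,kx,kz,mq,mu,mw,mz,qu,qw,qx,qz,uw,ux,uz,wx,wz
∂2: piv[ahi,ahk,ahq,ahw,ahx,aik,aim,aiq,aiu,akm,aku,akw,aqw,aqx,him,hiu,hix,hiz,hkx,hkz,hmq,hmu,hmw,hmz,hux,huz,ikq,ikw,iqu,iwx,iwz,kuw] rk=32  ker:hik,hiq,hku,hkw,hqw,hqx,iku,ikz,imq,imu,imz,iqx,iuz,kqu,kqw,kux,kuz,kwz,mqu,mqw,muz,quw,uwz
∂3: piv[ahiq,ahkw,ahqw,ahqx,hikz,himu,himz,hiqx,hiuz,hkux,hmuz,ikqu,imqu,kquw,kuwz] rk=15  ker:imuz
∂2c = 0
c vs im∂3: reduces to 0 ⇒ boundary

cycle:yes boundary:yes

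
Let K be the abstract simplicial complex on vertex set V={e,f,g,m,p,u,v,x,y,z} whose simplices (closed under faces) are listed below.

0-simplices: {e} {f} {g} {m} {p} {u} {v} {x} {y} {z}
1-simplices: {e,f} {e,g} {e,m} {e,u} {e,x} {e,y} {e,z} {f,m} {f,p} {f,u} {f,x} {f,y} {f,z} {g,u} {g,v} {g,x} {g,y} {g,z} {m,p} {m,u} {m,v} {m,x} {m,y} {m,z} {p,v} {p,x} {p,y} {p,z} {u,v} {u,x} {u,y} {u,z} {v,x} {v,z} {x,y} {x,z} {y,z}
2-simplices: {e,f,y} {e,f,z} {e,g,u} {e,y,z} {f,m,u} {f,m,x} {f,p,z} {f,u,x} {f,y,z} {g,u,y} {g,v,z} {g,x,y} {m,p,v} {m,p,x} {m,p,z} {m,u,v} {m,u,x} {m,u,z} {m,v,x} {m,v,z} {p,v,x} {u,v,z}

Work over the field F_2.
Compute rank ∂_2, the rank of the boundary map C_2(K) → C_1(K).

n_0=10 n_1=37 n_2=22  [Z2]
∂1: piv[ef,eg,em,eu,ex,ey,ez,fp,gv] rk=9  ker:fm,fu,fx,fy,fz,gu,gx,gy,gz,mp,mu,mv,mx,my,mz,pv,px,py,pz,uv,ux,uy,uz,vx,vz,xy,xz,yz
∂2: piv[efy,efz,egu,eyz,fmu,fmx,fpz,fux,guy,gvz,gxy,mpv,mpx,mpz,muv,muz,mvx,mvz] rk=18  ker:fyz,mux,pvx,uvz
rk∂_2=18

rank∂_2=18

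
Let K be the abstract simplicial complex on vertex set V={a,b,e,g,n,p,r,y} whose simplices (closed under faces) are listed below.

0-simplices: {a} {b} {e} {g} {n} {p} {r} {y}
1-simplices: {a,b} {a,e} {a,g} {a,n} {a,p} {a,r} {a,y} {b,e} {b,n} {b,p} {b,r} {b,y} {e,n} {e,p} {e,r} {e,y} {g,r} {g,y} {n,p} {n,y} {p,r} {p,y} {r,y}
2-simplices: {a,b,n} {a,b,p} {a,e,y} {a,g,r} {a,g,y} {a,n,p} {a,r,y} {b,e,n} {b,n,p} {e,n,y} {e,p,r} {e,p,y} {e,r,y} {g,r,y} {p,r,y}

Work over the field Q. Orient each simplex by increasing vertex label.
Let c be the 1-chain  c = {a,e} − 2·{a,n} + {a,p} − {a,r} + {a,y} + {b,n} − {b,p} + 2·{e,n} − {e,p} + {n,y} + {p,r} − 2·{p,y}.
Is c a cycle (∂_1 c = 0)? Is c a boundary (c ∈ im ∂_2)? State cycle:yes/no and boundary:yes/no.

n_0=8 n_1=23 n_2=15  [Q]
∂1: piv[ab,ae,ag,an,ap,ar,ay] rk=7  ker:be,bn,bp,br,by,en,ep,er,ey,gr,gy,np,ny,pr,py,ry
∂2: piv[abn,abp,aey,agr,agy,anp,ary,ben,eny,epr,epy,ery] rk=12  ker:bnp,gry,pry
∂1c = 0
c vs im∂2: residual ≠ 0 ⇒ not boundary

cycle:yes boundary:no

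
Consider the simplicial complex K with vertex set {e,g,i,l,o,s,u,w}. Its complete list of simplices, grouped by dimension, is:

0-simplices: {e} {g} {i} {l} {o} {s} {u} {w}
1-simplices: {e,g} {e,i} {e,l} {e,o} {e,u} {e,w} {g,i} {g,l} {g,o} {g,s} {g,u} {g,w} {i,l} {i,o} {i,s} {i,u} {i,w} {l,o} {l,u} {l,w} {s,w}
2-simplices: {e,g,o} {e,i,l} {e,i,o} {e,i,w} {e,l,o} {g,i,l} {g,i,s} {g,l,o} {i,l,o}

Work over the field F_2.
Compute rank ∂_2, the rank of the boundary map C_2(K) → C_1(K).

rank∂_2=8

n_0=8 n_1=21 n_2=9  [Z2]
∂1: piv[eg,ei,el,eo,eu,ew,gs] rk=7  ker:gi,gl,go,gu,gw,il,io,is,iu,iw,lo,lu,lw,sw
∂2: piv[ego,eil,eio,eiw,elo,gil,gis,glo] rk=8  ker:ilo
rk∂_2=8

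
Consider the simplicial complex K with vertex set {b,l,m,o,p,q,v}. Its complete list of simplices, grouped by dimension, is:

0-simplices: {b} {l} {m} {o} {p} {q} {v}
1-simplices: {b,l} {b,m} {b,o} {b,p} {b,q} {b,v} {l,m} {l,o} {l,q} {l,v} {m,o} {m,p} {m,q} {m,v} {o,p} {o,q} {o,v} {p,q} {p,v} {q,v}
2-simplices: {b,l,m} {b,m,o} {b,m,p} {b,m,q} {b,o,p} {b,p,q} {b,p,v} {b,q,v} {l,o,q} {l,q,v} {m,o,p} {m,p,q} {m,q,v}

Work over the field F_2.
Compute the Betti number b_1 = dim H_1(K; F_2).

b_1=3

n_0=7 n_1=20 n_2=13  [Z2]
∂1: piv[bl,bm,bo,bp,bq,bv] rk=6  ker:lm,lo,lq,lv,mo,mp,mq,mv,op,oq,ov,pq,pv,qv
∂2: piv[blm,bmo,bmp,bmq,bop,bpq,bpv,bqv,loq,lqv,mqv] rk=11  ker:mop,mpq
b_1=(20−6)−11=3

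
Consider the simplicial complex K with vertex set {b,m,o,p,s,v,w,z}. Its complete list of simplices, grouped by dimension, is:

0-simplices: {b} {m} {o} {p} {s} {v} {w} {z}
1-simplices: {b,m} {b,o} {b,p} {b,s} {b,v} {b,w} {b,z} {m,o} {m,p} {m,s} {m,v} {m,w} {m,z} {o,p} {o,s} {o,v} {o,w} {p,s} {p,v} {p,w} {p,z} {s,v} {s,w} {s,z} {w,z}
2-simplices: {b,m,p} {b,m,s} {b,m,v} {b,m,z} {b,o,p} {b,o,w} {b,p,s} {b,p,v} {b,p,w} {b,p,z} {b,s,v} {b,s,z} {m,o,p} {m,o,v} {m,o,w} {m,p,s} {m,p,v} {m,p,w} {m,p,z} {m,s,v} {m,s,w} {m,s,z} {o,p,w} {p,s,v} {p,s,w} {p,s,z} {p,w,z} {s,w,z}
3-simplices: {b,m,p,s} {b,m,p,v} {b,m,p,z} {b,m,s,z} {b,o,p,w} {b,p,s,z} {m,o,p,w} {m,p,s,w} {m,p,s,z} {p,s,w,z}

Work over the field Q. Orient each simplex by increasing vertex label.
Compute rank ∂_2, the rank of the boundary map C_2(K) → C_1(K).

n_0=8 n_1=25 n_2=28 n_3=10  [Q]
∂1: piv[bm,bo,bp,bs,bv,bw,bz] rk=7  ker:mo,mp,ms,mv,mw,mz,op,os,ov,ow,ps,pv,pw,pz,sv,sw,sz,wz
∂2: piv[bmp,bms,bmv,bmz,bop,bow,bps,bpv,bpw,bpz,bsv,bsz,mop,mov,mow,msw,pwz] rk=17  ker:mps,mpv,mpw,mpz,msv,msz,opw,psv,psw,psz,swz
∂3: piv[bmps,bmpv,bmpz,bmsz,bopw,bpsz,mopw,mpsw,pswz] rk=9  ker:mpsz
rk∂_2=17

rank∂_2=17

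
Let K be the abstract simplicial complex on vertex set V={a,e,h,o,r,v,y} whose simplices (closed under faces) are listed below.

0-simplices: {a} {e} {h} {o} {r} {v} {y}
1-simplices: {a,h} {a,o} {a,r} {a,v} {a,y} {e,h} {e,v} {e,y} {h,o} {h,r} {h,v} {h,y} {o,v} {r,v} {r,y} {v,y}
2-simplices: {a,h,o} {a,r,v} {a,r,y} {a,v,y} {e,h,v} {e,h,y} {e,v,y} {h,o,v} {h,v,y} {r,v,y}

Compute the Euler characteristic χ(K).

χ(K)=1

n_0=7 n_1=16 n_2=10
χ=+7−16+10=1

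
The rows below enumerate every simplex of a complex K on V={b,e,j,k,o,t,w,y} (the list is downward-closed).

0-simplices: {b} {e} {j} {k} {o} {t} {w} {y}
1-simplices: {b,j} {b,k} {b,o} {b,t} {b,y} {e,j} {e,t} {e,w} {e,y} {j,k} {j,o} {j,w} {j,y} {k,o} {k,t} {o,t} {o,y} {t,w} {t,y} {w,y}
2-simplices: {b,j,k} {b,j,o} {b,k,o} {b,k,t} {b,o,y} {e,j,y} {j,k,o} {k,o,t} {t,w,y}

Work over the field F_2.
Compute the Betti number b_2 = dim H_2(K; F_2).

n_0=8 n_1=20 n_2=9  [Z2]
∂1: piv[bj,bk,bo,bt,by,ej,ew] rk=7  ker:et,ey,jk,jo,jw,jy,ko,kt,ot,oy,tw,ty,wy
∂2: piv[bjk,bjo,bko,bkt,boy,ejy,kot,twy] rk=8  ker:jko
b_2=(9−8)−0=1

b_2=1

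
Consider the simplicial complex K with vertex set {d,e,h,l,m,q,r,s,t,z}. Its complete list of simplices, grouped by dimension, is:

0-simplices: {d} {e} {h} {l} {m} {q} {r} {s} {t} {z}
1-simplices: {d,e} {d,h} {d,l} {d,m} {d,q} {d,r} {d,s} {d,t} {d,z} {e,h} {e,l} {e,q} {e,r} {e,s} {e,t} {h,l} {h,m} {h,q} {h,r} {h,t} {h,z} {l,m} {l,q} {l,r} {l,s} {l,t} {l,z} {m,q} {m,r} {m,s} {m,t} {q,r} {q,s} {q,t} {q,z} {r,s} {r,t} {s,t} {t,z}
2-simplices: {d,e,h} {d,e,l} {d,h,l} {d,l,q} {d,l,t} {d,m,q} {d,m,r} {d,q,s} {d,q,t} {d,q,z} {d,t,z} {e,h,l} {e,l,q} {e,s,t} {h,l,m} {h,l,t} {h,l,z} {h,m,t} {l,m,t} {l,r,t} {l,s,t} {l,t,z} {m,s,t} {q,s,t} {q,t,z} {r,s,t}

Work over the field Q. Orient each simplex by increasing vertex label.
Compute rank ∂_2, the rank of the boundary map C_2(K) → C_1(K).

n_0=10 n_1=39 n_2=26  [Q]
∂1: piv[de,dh,dl,dm,dq,dr,ds,dt,dz] rk=9  ker:eh,el,eq,er,es,et,hl,hm,hq,hr,ht,hz,lm,lq,lr,ls,lt,lz,mq,mr,ms,mt,qr,qs,qt,qz,rs,rt,st,tz
∂2: piv[deh,del,dhl,dlq,dlt,dmq,dmr,dqs,dqt,dqz,dtz,elq,est,hlm,hlt,hlz,hmt,lrt,lst,ltz,mst,qst,rst] rk=23  ker:ehl,lmt,qtz
rk∂_2=23

rank∂_2=23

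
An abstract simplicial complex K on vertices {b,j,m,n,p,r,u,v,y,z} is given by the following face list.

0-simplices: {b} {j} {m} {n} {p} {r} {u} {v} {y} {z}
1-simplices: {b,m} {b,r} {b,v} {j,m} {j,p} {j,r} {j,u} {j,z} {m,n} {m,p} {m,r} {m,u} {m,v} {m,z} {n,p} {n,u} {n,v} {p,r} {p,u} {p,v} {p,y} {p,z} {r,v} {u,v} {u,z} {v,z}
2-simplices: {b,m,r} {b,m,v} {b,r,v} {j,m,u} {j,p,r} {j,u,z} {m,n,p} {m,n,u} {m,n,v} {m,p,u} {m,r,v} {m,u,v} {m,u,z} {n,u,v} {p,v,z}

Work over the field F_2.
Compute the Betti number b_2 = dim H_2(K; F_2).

n_0=10 n_1=26 n_2=15  [Z2]
∂1: piv[bm,br,bv,jm,jp,ju,jz,mn,py] rk=9  ker:jr,mp,mr,mu,mv,mz,np,nu,nv,pr,pu,pv,pz,rv,uv,uz,vz
∂2: piv[bmr,bmv,brv,jmu,jpr,juz,mnp,mnu,mnv,mpu,muv,muz,pvz] rk=13  ker:mrv,nuv
b_2=(15−13)−0=2

b_2=2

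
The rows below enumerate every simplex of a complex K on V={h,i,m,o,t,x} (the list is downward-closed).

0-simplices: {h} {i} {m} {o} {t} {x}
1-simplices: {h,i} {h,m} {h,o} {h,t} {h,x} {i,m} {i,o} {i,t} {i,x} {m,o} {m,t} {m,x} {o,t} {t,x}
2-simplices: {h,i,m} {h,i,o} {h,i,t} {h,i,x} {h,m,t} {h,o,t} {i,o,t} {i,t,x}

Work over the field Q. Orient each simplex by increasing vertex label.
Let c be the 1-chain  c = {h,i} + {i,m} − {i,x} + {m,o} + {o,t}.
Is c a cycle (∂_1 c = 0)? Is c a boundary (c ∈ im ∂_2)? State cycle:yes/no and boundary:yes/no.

n_0=6 n_1=14 n_2=8  [Q]
∂1: piv[hi,hm,ho,ht,hx] rk=5  ker:im,io,it,ix,mo,mt,mx,ot,tx
∂2: piv[him,hio,hit,hix,hmt,hot,itx] rk=7  ker:iot
∂1c = −{h} + {i} + {t} − {x}

cycle:no boundary:no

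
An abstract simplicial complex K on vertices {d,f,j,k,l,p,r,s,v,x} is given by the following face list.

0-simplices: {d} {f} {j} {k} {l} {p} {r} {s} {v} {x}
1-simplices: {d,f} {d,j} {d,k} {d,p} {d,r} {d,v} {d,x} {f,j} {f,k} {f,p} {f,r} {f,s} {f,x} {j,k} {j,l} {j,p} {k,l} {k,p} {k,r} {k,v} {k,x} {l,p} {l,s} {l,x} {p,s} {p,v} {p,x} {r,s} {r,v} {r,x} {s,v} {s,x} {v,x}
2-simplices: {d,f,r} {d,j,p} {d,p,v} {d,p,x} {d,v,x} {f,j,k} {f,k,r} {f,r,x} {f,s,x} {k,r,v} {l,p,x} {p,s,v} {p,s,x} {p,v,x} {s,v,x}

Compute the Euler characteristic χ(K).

χ(K)=-8

n_0=10 n_1=33 n_2=15
χ=+10−33+15=-8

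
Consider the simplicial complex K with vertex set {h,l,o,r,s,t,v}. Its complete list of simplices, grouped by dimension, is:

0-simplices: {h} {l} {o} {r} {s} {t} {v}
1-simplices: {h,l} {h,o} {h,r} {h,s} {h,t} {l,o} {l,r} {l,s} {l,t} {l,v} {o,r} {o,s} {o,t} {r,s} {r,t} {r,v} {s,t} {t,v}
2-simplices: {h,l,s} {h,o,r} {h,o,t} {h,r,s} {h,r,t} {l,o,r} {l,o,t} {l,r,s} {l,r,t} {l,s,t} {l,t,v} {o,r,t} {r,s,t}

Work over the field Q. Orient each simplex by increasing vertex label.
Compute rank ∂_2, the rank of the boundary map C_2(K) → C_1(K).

n_0=7 n_1=18 n_2=13  [Q]
∂1: piv[hl,ho,hr,hs,ht,lv] rk=6  ker:lo,lr,ls,lt,or,os,ot,rs,rt,rv,st,tv
∂2: piv[hls,hor,hot,hrs,hrt,lor,lot,lrs,lst,ltv] rk=10  ker:lrt,ort,rst
rk∂_2=10

rank∂_2=10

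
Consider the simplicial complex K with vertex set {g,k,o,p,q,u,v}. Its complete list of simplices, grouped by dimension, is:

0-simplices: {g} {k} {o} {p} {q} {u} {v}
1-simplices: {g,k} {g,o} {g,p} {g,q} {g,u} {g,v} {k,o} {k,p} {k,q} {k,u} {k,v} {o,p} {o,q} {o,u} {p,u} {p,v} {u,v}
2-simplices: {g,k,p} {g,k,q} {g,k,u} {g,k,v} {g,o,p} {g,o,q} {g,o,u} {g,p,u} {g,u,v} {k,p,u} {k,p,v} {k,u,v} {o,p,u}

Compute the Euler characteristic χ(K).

n_0=7 n_1=17 n_2=13
χ=+7−17+13=3

χ(K)=3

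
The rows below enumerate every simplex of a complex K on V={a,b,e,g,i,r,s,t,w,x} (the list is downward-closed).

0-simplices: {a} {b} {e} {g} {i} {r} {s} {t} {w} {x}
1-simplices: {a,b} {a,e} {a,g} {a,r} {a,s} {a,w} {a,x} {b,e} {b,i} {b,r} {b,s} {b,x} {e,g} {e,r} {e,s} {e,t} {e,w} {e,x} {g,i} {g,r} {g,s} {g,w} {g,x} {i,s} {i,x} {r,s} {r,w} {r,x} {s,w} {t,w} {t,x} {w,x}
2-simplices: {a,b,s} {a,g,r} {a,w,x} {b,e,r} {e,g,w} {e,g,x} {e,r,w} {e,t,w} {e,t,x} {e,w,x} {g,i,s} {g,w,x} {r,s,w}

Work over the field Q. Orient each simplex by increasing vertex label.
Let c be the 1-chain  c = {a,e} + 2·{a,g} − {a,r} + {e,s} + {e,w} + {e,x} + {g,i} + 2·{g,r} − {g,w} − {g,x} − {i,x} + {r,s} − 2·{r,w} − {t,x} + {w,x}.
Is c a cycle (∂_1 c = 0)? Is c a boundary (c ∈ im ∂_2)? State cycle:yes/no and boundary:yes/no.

cycle:no boundary:no

n_0=10 n_1=32 n_2=13  [Q]
∂1: piv[ab,ae,ag,ar,as,aw,ax,bi,et] rk=9  ker:be,br,bs,bx,eg,er,es,ew,ex,gi,gr,gs,gw,gx,is,ix,rs,rw,rx,sw,tw,tx,wx
∂2: piv[abs,agr,awx,ber,egw,egx,erw,etw,etx,ewx,gis,rsw] rk=12  ker:gwx
∂1c = −2·{a} − 2·{e} + {g} + 2·{i} + 2·{r} + 2·{s} + {t} − 3·{w} − {x}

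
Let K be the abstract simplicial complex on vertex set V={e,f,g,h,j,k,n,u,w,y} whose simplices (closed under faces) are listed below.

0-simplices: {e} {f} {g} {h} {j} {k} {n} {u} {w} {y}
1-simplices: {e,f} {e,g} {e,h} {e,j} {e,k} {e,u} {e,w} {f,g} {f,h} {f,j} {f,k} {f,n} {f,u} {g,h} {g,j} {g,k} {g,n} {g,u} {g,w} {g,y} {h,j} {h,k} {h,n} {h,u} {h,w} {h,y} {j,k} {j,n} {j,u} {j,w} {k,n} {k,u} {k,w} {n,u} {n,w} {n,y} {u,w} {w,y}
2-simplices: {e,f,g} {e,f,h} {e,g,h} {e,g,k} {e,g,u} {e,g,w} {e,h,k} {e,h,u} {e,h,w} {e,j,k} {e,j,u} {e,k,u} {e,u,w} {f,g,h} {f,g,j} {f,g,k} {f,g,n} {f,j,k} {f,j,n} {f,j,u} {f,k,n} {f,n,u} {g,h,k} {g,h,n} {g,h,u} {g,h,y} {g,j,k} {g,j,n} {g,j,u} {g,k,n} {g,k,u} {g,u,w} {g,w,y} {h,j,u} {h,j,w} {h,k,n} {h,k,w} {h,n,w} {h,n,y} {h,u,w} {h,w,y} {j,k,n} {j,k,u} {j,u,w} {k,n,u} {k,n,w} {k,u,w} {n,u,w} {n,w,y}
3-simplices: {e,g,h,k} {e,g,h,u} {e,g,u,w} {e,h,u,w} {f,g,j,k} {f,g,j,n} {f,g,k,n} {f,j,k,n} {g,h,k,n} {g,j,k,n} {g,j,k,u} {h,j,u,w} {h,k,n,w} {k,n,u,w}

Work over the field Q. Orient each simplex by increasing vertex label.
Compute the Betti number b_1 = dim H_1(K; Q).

b_1=0

n_0=10 n_1=38 n_2=49 n_3=14  [Q]
∂1: piv[ef,eg,eh,ej,ek,eu,ew,fn,gy] rk=9  ker:fg,fh,fj,fk,fu,gh,gj,gk,gn,gu,gw,hj,hk,hn,hu,hw,hy,jk,jn,ju,jw,kn,ku,kw,nu,nw,ny,uw,wy
∂2: piv[efg,efh,egh,egk,egu,egw,ehk,ehu,ehw,ejk,eju,eku,euw,fgj,fgk,fgn,fjk,fjn,fju,fkn,fnu,ghn,ghy,gwy,hju,hjw,hkw,hnw,hny] rk=29  ker:fgh,ghk,ghu,gjk,gjn,gju,gkn,gku,guw,hkn,huw,hwy,jkn,jku,juw,knu,knw,kuw,nuw,nwy
∂3: piv[eghk,eghu,eguw,ehuw,fgjk,fgjn,fgkn,fjkn,ghkn,gjku,hjuw,hknw,knuw] rk=13  ker:gjkn
b_1=(38−9)−29=0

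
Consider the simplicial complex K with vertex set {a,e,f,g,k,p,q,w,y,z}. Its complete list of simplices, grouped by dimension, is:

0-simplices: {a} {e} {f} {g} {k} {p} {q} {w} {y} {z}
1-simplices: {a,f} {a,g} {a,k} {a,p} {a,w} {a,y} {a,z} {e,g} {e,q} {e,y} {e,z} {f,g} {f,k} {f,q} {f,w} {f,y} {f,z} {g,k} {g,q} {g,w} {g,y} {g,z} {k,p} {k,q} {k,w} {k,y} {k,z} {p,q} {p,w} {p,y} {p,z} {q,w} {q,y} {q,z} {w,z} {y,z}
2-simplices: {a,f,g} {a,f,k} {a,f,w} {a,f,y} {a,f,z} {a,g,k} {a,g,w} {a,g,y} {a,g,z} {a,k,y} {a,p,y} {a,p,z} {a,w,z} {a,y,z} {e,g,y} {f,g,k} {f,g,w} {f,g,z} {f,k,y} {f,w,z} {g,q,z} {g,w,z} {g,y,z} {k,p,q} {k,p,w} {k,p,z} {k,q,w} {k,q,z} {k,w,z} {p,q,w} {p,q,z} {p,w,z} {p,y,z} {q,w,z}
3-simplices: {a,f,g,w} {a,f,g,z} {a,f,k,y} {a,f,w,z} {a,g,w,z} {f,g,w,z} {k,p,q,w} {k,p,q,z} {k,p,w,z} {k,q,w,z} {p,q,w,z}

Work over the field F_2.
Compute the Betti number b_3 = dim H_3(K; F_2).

n_0=10 n_1=36 n_2=34 n_3=11  [Z2]
∂1: piv[af,ag,ak,ap,aw,ay,az,eg,eq] rk=9  ker:ey,ez,fg,fk,fq,fw,fy,fz,gk,gq,gw,gy,gz,kp,kq,kw,ky,kz,pq,pw,py,pz,qw,qy,qz,wz,yz
∂2: piv[afg,afk,afw,afy,afz,agk,agw,agy,agz,aky,apy,apz,awz,ayz,egy,gqz,kpq,kpw,kpz,kqw,kqz,kwz] rk=22  ker:fgk,fgw,fgz,fky,fwz,gwz,gyz,pqw,pqz,pwz,pyz,qwz
∂3: piv[afgw,afgz,afky,afwz,agwz,kpqw,kpqz,kpwz,kqwz] rk=9  ker:fgwz,pqwz
b_3=(11−9)−0=2

b_3=2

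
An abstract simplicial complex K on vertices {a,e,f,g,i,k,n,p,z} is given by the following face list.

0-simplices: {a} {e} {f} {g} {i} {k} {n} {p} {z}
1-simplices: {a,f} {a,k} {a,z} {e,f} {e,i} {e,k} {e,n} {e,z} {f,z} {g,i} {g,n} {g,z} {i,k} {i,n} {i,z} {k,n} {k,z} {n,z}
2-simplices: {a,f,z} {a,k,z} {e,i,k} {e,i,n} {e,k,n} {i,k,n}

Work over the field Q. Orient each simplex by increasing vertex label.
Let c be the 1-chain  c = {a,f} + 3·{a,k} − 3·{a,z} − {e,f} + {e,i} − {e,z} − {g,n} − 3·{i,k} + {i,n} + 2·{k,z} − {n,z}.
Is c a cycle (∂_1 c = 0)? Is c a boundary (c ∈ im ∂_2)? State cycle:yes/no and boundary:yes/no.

n_0=9 n_1=18 n_2=6  [Q]
∂1: piv[af,ak,az,ef,ei,en,gi] rk=7  ker:ek,ez,fz,gn,gz,ik,in,iz,kn,kz,nz
∂2: piv[afz,akz,eik,ein,ekn] rk=5  ker:ikn
∂1c = −{a} + {e} + {g} + 3·{i} − 2·{k} + {n} − 3·{z}

cycle:no boundary:no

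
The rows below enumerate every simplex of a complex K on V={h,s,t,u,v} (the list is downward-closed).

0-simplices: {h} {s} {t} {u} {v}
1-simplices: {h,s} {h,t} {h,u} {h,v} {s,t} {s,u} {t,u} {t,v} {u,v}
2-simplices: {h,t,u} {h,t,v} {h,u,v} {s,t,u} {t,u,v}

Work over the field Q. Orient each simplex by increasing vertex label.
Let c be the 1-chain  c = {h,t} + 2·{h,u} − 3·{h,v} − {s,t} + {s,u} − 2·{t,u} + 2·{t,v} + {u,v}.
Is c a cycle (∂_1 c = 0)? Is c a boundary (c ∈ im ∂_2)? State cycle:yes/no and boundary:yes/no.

cycle:yes boundary:yes

n_0=5 n_1=9 n_2=5  [Q]
∂1: piv[hs,ht,hu,hv] rk=4  ker:st,su,tu,tv,uv
∂2: piv[htu,htv,huv,stu] rk=4  ker:tuv
∂1c = 0
c vs im∂2: reduces to 0 ⇒ boundary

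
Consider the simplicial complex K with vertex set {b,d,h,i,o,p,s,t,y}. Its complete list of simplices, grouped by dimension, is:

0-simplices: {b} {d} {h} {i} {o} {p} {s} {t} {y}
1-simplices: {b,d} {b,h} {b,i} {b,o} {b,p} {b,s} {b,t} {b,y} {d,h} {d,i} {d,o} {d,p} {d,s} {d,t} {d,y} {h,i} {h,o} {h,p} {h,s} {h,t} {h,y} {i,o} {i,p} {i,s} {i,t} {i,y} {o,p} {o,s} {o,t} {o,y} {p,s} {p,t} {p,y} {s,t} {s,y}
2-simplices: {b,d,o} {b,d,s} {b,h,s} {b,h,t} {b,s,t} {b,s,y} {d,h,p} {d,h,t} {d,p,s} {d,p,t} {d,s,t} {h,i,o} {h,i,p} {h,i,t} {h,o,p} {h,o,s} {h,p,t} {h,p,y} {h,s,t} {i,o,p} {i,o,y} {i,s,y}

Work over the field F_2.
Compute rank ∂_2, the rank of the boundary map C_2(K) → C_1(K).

n_0=9 n_1=35 n_2=22  [Z2]
∂1: piv[bd,bh,bi,bo,bp,bs,bt,by] rk=8  ker:dh,di,do,dp,ds,dt,dy,hi,ho,hp,hs,ht,hy,io,ip,is,it,iy,op,os,ot,oy,ps,pt,py,st,sy
∂2: piv[bdo,bds,bhs,bht,bst,bsy,dhp,dht,dps,dpt,dst,hio,hip,hit,hop,hos,hpy,ioy,isy] rk=19  ker:hpt,hst,iop
rk∂_2=19

rank∂_2=19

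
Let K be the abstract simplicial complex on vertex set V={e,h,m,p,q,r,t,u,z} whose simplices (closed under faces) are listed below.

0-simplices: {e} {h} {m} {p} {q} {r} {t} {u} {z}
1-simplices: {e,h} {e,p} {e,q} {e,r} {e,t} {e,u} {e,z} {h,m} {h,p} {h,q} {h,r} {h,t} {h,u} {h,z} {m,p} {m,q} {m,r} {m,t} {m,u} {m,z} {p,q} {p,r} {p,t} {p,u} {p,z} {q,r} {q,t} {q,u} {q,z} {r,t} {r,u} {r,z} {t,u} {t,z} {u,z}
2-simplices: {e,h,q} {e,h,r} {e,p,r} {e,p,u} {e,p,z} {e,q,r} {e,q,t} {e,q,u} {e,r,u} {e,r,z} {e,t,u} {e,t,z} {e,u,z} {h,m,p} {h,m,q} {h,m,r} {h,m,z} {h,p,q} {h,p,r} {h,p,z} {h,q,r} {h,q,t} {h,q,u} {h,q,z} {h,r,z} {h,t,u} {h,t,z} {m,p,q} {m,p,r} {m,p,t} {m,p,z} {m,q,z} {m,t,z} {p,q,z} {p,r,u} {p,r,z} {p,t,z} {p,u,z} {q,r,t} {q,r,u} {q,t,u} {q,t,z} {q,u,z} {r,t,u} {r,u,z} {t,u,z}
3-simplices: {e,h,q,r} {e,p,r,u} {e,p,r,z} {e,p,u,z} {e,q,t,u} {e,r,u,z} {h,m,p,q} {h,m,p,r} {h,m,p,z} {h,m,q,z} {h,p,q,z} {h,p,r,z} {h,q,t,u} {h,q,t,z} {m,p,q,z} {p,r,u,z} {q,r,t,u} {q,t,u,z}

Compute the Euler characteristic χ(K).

n_0=9 n_1=35 n_2=46 n_3=18
χ=+9−35+46−18=2

χ(K)=2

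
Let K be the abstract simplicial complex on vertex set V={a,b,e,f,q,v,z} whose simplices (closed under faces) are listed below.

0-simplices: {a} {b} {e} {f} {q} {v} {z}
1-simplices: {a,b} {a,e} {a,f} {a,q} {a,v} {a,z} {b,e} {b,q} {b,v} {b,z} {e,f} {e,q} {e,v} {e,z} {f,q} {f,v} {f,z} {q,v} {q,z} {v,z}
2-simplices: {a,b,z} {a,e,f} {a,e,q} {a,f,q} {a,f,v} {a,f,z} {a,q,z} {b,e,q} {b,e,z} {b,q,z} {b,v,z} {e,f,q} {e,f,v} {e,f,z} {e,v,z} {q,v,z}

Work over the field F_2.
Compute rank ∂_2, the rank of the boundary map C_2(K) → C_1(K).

n_0=7 n_1=20 n_2=16  [Z2]
∂1: piv[ab,ae,af,aq,av,az] rk=6  ker:be,bq,bv,bz,ef,eq,ev,ez,fq,fv,fz,qv,qz,vz
∂2: piv[abz,aef,aeq,afq,afv,afz,aqz,beq,bez,bqz,bvz,efv,evz,qvz] rk=14  ker:efq,efz
rk∂_2=14

rank∂_2=14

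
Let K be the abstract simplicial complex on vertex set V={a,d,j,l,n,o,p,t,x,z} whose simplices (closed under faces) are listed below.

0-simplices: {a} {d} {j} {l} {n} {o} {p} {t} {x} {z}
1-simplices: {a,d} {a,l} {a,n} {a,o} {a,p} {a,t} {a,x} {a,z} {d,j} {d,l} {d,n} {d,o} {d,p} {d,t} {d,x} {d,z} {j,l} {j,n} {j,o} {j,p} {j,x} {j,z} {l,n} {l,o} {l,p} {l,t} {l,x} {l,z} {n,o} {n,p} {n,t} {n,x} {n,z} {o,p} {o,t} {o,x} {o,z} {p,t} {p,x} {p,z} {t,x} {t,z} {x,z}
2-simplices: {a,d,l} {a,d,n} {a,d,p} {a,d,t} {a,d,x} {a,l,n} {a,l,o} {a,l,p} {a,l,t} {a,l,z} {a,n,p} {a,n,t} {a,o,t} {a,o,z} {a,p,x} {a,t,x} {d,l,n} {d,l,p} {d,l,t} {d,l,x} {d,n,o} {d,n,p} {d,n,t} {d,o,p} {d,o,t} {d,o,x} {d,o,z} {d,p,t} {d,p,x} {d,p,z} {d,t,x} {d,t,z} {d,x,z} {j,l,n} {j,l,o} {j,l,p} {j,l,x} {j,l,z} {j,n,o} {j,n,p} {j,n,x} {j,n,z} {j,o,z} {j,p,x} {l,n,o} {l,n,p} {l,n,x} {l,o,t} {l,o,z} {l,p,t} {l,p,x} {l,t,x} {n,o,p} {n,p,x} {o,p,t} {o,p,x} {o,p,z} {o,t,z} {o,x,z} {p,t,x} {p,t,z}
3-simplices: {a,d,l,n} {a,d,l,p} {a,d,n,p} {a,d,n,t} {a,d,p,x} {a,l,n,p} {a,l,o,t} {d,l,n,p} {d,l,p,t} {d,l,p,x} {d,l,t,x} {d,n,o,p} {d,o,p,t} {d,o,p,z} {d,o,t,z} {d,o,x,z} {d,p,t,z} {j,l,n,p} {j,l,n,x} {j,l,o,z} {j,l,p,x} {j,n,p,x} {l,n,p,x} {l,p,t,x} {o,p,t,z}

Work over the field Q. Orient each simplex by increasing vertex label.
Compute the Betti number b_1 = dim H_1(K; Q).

n_0=10 n_1=43 n_2=61 n_3=25  [Q]
∂1: piv[ad,al,an,ao,ap,at,ax,az,dj] rk=9  ker:dl,dn,do,dp,dt,dx,dz,jl,jn,jo,jp,jx,jz,ln,lo,lp,lt,lx,lz,no,np,nt,nx,nz,op,ot,ox,oz,pt,px,pz,tx,tz,xz
∂2: piv[adl,adn,adp,adt,adx,aln,alo,alp,alt,alz,anp,ant,aot,aoz,apx,atx,dlx,dno,dop,dot,dox,doz,dpt,dpz,dtz,dxz,jln,jlo,jlp,jlx,jlz,jnx,jnz] rk=33  ker:dln,dlp,dlt,dnp,dnt,dpx,dtx,jno,jnp,joz,jpx,lno,lnp,lnx,lot,loz,lpt,lpx,ltx,nop,npx,opt,opx,opz,otz,oxz,ptx,ptz
∂3: piv[adln,adlp,adnp,adnt,adpx,alnp,alot,dlpt,dlpx,dltx,dnop,dopt,dopz,dotz,doxz,dptz,jlnp,jlnx,jloz,jlpx,jnpx,lptx] rk=22  ker:dlnp,lnpx,optz
b_1=(43−9)−33=1

b_1=1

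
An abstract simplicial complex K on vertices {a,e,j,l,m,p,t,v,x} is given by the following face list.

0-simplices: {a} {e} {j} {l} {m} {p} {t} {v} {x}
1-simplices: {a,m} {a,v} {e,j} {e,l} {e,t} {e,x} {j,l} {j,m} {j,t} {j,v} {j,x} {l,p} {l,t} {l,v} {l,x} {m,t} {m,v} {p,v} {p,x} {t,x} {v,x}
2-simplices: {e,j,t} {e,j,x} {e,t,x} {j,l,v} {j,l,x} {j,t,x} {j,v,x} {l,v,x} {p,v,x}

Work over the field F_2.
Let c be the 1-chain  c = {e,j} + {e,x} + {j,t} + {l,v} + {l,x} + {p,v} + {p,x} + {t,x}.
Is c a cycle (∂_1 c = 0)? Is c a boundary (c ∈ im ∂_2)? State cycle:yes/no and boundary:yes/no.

cycle:yes boundary:yes

n_0=9 n_1=21 n_2=9  [Z2]
∂1: piv[am,av,ej,el,et,ex,jm,lp] rk=8  ker:jl,jt,jv,jx,lt,lv,lx,mt,mv,pv,px,tx,vx
∂2: piv[ejt,ejx,etx,jlv,jlx,jvx,pvx] rk=7  ker:jtx,lvx
∂1c = 0
c vs im∂2: reduces to 0 ⇒ boundary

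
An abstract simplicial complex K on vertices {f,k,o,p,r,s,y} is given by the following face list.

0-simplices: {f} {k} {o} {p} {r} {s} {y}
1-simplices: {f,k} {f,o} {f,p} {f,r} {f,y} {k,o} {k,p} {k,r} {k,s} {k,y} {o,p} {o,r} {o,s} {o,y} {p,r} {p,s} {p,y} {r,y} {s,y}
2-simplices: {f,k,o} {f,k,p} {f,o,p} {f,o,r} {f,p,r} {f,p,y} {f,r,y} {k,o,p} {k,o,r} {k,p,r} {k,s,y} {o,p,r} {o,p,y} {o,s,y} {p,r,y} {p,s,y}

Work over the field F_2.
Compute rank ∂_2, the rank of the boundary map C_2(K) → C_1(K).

rank∂_2=12

n_0=7 n_1=19 n_2=16  [Z2]
∂1: piv[fk,fo,fp,fr,fy,ks] rk=6  ker:ko,kp,kr,ky,op,or,os,oy,pr,ps,py,ry,sy
∂2: piv[fko,fkp,fop,for,fpr,fpy,fry,kor,ksy,opy,osy,psy] rk=12  ker:kop,kpr,opr,pry
rk∂_2=12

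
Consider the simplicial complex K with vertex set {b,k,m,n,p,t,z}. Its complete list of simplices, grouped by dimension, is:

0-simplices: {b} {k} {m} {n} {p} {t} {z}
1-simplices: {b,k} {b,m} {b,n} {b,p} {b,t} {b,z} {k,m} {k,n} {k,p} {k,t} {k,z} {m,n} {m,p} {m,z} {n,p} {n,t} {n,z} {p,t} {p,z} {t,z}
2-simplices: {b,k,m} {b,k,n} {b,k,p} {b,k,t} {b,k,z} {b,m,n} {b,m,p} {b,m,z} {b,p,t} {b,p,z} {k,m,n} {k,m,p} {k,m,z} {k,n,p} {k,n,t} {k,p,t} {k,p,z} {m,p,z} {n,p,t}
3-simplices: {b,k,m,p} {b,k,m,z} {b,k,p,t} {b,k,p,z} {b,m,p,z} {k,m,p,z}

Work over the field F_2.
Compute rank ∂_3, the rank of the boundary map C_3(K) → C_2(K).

rank∂_3=5

n_0=7 n_1=20 n_2=19 n_3=6  [Z2]
∂1: piv[bk,bm,bn,bp,bt,bz] rk=6  ker:km,kn,kp,kt,kz,mn,mp,mz,np,nt,nz,pt,pz,tz
∂2: piv[bkm,bkn,bkp,bkt,bkz,bmn,bmp,bmz,bpt,bpz,knp,knt] rk=12  ker:kmn,kmp,kmz,kpt,kpz,mpz,npt
∂3: piv[bkmp,bkmz,bkpt,bkpz,bmpz] rk=5  ker:kmpz
rk∂_3=5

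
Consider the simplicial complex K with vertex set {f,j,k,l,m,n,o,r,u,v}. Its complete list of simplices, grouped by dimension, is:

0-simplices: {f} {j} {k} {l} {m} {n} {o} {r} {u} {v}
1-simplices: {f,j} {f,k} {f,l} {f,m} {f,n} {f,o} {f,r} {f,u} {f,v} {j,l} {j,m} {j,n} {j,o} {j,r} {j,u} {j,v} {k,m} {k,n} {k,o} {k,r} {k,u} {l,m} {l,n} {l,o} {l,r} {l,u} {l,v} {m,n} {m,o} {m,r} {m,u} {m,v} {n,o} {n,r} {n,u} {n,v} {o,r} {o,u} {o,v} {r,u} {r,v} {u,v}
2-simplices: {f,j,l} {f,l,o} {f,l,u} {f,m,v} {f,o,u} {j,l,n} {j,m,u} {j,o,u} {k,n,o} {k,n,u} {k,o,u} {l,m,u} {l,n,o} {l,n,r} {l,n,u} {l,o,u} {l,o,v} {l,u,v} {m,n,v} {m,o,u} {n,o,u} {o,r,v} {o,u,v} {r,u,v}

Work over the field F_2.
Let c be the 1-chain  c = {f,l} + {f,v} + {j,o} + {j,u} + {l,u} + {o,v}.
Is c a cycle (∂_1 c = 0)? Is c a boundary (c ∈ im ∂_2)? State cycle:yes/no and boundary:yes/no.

cycle:yes boundary:no

n_0=10 n_1=42 n_2=24  [Z2]
∂1: piv[fj,fk,fl,fm,fn,fo,fr,fu,fv] rk=9  ker:jl,jm,jn,jo,jr,ju,jv,km,kn,ko,kr,ku,lm,ln,lo,lr,lu,lv,mn,mo,mr,mu,mv,no,nr,nu,nv,or,ou,ov,ru,rv,uv
∂2: piv[fjl,flo,flu,fmv,fou,jln,jmu,jou,kno,knu,kou,lmu,lno,lnr,lov,luv,mnv,mou,orv,ruv] rk=20  ker:lnu,lou,nou,ouv
∂1c = 0
c vs im∂2: residual ≠ 0 ⇒ not boundary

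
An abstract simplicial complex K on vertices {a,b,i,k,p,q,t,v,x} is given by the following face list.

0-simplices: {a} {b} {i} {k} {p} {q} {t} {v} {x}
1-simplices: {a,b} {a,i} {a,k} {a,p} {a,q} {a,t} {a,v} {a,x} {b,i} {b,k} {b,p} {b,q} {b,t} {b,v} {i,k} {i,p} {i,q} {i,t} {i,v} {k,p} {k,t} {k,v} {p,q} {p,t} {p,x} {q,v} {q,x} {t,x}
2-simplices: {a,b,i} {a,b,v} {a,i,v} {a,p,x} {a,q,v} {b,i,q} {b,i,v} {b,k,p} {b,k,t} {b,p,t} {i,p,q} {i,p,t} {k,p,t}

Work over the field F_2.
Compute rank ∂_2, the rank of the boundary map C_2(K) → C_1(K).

rank∂_2=11

n_0=9 n_1=28 n_2=13  [Z2]
∂1: piv[ab,ai,ak,ap,aq,at,av,ax] rk=8  ker:bi,bk,bp,bq,bt,bv,ik,ip,iq,it,iv,kp,kt,kv,pq,pt,px,qv,qx,tx
∂2: piv[abi,abv,aiv,apx,aqv,biq,bkp,bkt,bpt,ipq,ipt] rk=11  ker:biv,kpt
rk∂_2=11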